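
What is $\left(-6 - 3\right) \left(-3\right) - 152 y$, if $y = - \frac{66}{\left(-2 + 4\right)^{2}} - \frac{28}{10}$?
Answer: $\frac{14803}{5} \approx 2960.6$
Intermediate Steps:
$y = - \frac{193}{10}$ ($y = - \frac{66}{2^{2}} - \frac{14}{5} = - \frac{66}{4} - \frac{14}{5} = \left(-66\right) \frac{1}{4} - \frac{14}{5} = - \frac{33}{2} - \frac{14}{5} = - \frac{193}{10} \approx -19.3$)
$\left(-6 - 3\right) \left(-3\right) - 152 y = \left(-6 - 3\right) \left(-3\right) - - \frac{14668}{5} = \left(-9\right) \left(-3\right) + \frac{14668}{5} = 27 + \frac{14668}{5} = \frac{14803}{5}$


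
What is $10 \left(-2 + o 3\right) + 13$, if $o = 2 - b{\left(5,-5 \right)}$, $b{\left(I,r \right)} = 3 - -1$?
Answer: $-67$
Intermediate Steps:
$b{\left(I,r \right)} = 4$ ($b{\left(I,r \right)} = 3 + 1 = 4$)
$o = -2$ ($o = 2 - 4 = -2$)
$10 \left(-2 + o 3\right) + 13 = 10 \left(-2 - 6\right) + 13 = 10 \left(-8\right) + 13 = -80 + 13 = -67$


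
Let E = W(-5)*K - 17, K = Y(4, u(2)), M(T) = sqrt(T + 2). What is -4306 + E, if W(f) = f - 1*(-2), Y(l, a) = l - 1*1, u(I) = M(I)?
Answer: -4332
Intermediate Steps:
M(T) = sqrt(2 + T)
u(I) = sqrt(2 + I)
Y(l, a) = -1 + l (Y(l, a) = l - 1 = -1 + l)
W(f) = 2 + f (W(f) = f + 2 = 2 + f)
K = 3 (K = -1 + 4 = 3)
E = -26 (E = (2 - 5)*3 - 17 = -3*3 - 17 = -9 - 17 = -26)
-4306 + E = -4306 - 26 = -4332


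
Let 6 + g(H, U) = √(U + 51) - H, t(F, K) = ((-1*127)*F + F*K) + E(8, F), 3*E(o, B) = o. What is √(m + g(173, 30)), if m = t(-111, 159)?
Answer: I*√33474/3 ≈ 60.986*I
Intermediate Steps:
E(o, B) = o/3
t(F, K) = 8/3 - 127*F + F*K (t(F, K) = ((-1*127)*F + F*K) + (⅓)*8 = (-127*F + F*K) + 8/3 = 8/3 - 127*F + F*K)
g(H, U) = -6 + √(51 + U) - H (g(H, U) = -6 + (√(U + 51) - H) = -6 + (√(51 + U) - H) = -6 + √(51 + U) - H)
m = -10648/3 (m = 8/3 - 127*(-111) - 111*159 = 8/3 + 14097 - 17649 = -10648/3 ≈ -3549.3)
√(m + g(173, 30)) = √(-10648/3 + (-6 + √(51 + 30) - 1*173)) = √(-10648/3 + (-6 + √81 - 173)) = √(-10648/3 + (-6 + 9 - 173)) = √(-10648/3 - 170) = √(-11158/3) = I*√33474/3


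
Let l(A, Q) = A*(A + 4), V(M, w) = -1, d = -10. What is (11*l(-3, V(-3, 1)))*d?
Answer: 330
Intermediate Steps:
l(A, Q) = A*(4 + A)
(11*l(-3, V(-3, 1)))*d = (11*(-3*(4 - 3)))*(-10) = (11*(-3*1))*(-10) = (11*(-3))*(-10) = -33*(-10) = 330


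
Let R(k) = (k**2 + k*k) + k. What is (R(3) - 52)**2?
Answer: 961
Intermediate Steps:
R(k) = k + 2*k**2 (R(k) = (k**2 + k**2) + k = 2*k**2 + k = k + 2*k**2)
(R(3) - 52)**2 = (3*(1 + 2*3) - 52)**2 = (3*(1 + 6) - 52)**2 = (3*7 - 52)**2 = (21 - 52)**2 = (-31)**2 = 961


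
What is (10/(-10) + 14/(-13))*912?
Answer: -24624/13 ≈ -1894.2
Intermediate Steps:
(10/(-10) + 14/(-13))*912 = (10*(-1/10) + 14*(-1/13))*912 = (-1 - 14/13)*912 = -27/13*912 = -24624/13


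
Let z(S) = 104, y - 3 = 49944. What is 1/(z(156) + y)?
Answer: 1/50051 ≈ 1.9980e-5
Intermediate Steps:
y = 49947 (y = 3 + 49944 = 49947)
1/(z(156) + y) = 1/(104 + 49947) = 1/50051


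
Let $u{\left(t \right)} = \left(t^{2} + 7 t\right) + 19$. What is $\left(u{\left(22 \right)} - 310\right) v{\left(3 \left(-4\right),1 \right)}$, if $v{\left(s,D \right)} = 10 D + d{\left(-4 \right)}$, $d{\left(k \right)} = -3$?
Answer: $2429$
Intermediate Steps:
$v{\left(s,D \right)} = -3 + 10 D$ ($v{\left(s,D \right)} = 10 D - 3 = -3 + 10 D$)
$u{\left(t \right)} = 19 + t^{2} + 7 t$
$\left(u{\left(22 \right)} - 310\right) v{\left(3 \left(-4\right),1 \right)} = \left(\left(19 + 22^{2} + 7 \cdot 22\right) - 310\right) \left(-3 + 10 \cdot 1\right) = \left(\left(19 + 484 + 154\right) - 310\right) \left(-3 + 10\right) = \left(657 - 310\right) 7 = 347 \cdot 7 = 2429$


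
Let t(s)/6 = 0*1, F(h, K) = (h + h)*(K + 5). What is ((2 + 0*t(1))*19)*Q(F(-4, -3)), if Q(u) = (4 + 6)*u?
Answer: -6080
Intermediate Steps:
F(h, K) = 2*h*(5 + K) (F(h, K) = (2*h)*(5 + K) = 2*h*(5 + K))
Q(u) = 10*u
t(s) = 0 (t(s) = 6*(0*1) = 6*0 = 0)
((2 + 0*t(1))*19)*Q(F(-4, -3)) = ((2 + 0*0)*19)*(10*(2*(-4)*(5 - 3))) = ((2 + 0)*19)*(10*(2*(-4)*2)) = (2*19)*(10*(-16)) = 38*(-160) = -6080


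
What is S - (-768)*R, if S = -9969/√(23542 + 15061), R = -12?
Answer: -9216 - 9969*√38603/38603 ≈ -9266.7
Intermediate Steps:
S = -9969*√38603/38603 ≈ -50.739
S - (-768)*R = -9969*√38603/38603 - (-768)*(-12) = -9969*√38603/38603 - 1*9216 = -9969*√38603/38603 - 9216 = -9216 - 9969*√38603/38603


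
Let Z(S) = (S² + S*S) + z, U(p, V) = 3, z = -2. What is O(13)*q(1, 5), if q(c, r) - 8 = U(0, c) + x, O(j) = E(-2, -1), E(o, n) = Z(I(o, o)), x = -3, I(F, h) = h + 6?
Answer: 240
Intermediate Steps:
I(F, h) = 6 + h
Z(S) = -2 + 2*S² (Z(S) = (S² + S*S) - 2 = (S² + S²) - 2 = 2*S² - 2 = -2 + 2*S²)
E(o, n) = -2 + 2*(6 + o)²
O(j) = 30 (O(j) = -2 + 2*(6 - 2)² = -2 + 2*4² = -2 + 2*16 = -2 + 32 = 30)
q(c, r) = 8 (q(c, r) = 8 + (3 - 3) = 8 + 0 = 8)
O(13)*q(1, 5) = 30*8 = 240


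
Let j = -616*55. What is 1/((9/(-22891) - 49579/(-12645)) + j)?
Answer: -289456695/9805658027516 ≈ -2.9519e-5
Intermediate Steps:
j = -33880
1/((9/(-22891) - 49579/(-12645)) + j) = 1/((9/(-22891) - 49579/(-12645)) - 33880) = 1/((9*(-1/22891) - 49579*(-1/12645)) - 33880) = 1/((-9/22891 + 49579/12645) - 33880) = 1/(1134799084/289456695 - 33880) = 1/(-9805658027516/289456695) = -289456695/9805658027516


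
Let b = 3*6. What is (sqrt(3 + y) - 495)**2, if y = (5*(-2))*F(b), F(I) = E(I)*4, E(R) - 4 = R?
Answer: (495 - I*sqrt(877))**2 ≈ 2.4415e+5 - 29318.0*I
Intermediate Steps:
b = 18
E(R) = 4 + R
F(I) = 16 + 4*I (F(I) = (4 + I)*4 = 16 + 4*I)
y = -880 (y = (5*(-2))*(16 + 4*18) = -10*(16 + 72) = -10*88 = -880)
(sqrt(3 + y) - 495)**2 = (sqrt(3 - 880) - 495)**2 = (sqrt(-877) - 495)**2 = (I*sqrt(877) - 495)**2 = (-495 + I*sqrt(877))**2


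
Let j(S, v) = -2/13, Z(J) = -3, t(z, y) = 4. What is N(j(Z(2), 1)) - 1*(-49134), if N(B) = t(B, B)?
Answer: 49138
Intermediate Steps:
j(S, v) = -2/13 (j(S, v) = -2*1/13 = -2/13)
N(B) = 4
N(j(Z(2), 1)) - 1*(-49134) = 4 - 1*(-49134) = 4 + 49134 = 49138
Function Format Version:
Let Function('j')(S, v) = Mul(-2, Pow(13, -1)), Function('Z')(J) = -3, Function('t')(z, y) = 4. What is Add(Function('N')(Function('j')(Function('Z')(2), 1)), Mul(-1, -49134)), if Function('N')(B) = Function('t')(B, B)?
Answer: 49138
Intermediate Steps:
Function('j')(S, v) = Rational(-2, 13) (Function('j')(S, v) = Mul(-2, Rational(1, 13)) = Rational(-2, 13))
Function('N')(B) = 4
Add(Function('N')(Function('j')(Function('Z')(2), 1)), Mul(-1, -49134)) = Add(4, Mul(-1, -49134)) = Add(4, 49134) = 49138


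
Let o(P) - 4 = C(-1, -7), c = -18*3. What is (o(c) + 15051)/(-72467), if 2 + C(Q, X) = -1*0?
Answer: -15053/72467 ≈ -0.20772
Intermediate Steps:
C(Q, X) = -2 (C(Q, X) = -2 - 1*0 = -2 + 0 = -2)
c = -54
o(P) = 2 (o(P) = 4 - 2 = 2)
(o(c) + 15051)/(-72467) = (2 + 15051)/(-72467) = 15053*(-1/72467) = -15053/72467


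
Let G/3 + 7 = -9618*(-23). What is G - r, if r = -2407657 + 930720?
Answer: 2140558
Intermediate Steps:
r = -1476937
G = 663621 (G = -21 + 3*(-9618*(-23)) = -21 + 3*221214 = -21 + 663642 = 663621)
G - r = 663621 - 1*(-1476937) = 663621 + 1476937 = 2140558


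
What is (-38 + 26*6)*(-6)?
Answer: -708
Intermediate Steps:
(-38 + 26*6)*(-6) = (-38 + 156)*(-6) = 118*(-6) = -708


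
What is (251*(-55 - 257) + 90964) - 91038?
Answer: -78386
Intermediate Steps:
(251*(-55 - 257) + 90964) - 91038 = (251*(-312) + 90964) - 91038 = (-78312 + 90964) - 91038 = 12652 - 91038 = -78386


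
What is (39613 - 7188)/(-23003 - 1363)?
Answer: -32425/24366 ≈ -1.3307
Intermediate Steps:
(39613 - 7188)/(-23003 - 1363) = 32425/(-24366) = 32425*(-1/24366) = -32425/24366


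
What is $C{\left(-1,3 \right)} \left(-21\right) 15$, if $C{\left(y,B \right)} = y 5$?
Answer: $1575$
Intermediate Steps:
$C{\left(y,B \right)} = 5 y$
$C{\left(-1,3 \right)} \left(-21\right) 15 = 5 \left(-1\right) \left(-21\right) 15 = \left(-5\right) \left(-21\right) 15 = 105 \cdot 15 = 1575$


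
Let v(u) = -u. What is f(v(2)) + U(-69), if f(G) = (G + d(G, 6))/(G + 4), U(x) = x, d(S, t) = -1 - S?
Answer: -139/2 ≈ -69.500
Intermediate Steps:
f(G) = -1/(4 + G) (f(G) = (G + (-1 - G))/(G + 4) = -1/(4 + G))
f(v(2)) + U(-69) = -1/(4 - 1*2) - 69 = -1/(4 - 2) - 69 = -1/2 - 69 = -139/2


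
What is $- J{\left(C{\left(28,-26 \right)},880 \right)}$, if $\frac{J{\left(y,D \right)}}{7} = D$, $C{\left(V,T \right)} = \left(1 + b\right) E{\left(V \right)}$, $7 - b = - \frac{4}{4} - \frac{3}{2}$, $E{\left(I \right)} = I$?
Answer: $-6160$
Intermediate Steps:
$b = \frac{19}{2}$ ($b = 7 - \left(- \frac{4}{4} - \frac{3}{2}\right) = 7 - \left(\left(-4\right) \frac{1}{4} - \frac{3}{2}\right) = 7 - \left(-1 - \frac{3}{2}\right) = 7 - - \frac{5}{2} = 7 + \frac{5}{2} = \frac{19}{2} \approx 9.5$)
$C{\left(V,T \right)} = \frac{21 V}{2}$ ($C{\left(V,T \right)} = \left(1 + \frac{19}{2}\right) V = \frac{21 V}{2}$)
$J{\left(y,D \right)} = 7 D$
$- J{\left(C{\left(28,-26 \right)},880 \right)} = - 7 \cdot 880 = \left(-1\right) 6160 = -6160$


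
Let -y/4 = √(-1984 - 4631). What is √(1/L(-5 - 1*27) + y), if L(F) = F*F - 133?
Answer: √(11 - 823284*I*√15)/99 ≈ 12.754 - 12.754*I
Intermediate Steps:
L(F) = -133 + F² (L(F) = F² - 133 = -133 + F²)
y = -84*I*√15 (y = -4*√(-1984 - 4631) = -84*I*√15 ≈ -325.33*I)
√(1/L(-5 - 1*27) + y) = √(1/(-133 + (-5 - 1*27)²) - 84*I*√15) = √(1/(-133 + (-5 - 27)²) - 84*I*√15) = √(1/(-133 + (-32)²) - 84*I*√15) = √(1/(-133 + 1024) - 84*I*√15) = √(1/891 - 84*I*√15)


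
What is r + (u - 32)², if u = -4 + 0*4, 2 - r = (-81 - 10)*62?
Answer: 6940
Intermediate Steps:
r = 5644 (r = 2 - (-81 - 10)*62 = 2 - (-91)*62 = 2 - 1*(-5642) = 2 + 5642 = 5644)
u = -4 (u = -4 + 0 = -4)
r + (u - 32)² = 5644 + (-4 - 32)² = 5644 + (-36)² = 5644 + 1296 = 6940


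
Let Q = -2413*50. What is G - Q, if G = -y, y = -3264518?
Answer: 3385168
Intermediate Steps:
Q = -120650
G = 3264518 (G = -1*(-3264518) = 3264518)
G - Q = 3264518 - 1*(-120650) = 3264518 + 120650 = 3385168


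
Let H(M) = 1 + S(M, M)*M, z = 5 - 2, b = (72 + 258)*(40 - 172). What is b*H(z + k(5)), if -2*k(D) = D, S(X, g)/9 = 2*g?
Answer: -239580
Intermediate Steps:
S(X, g) = 18*g (S(X, g) = 9*(2*g) = 18*g)
k(D) = -D/2
b = -43560 (b = 330*(-132) = -43560)
z = 3
H(M) = 1 + 18*M² (H(M) = 1 + (18*M)*M = 1 + 18*M²)
b*H(z + k(5)) = -43560*(1 + 18*(3 - ½*5)²) = -43560*(1 + 18*(3 - 5/2)²) = -43560*(1 + 18*(½)²) = -43560*(1 + 18*(¼)) = -43560*(1 + 9/2) = -43560*11/2 = -239580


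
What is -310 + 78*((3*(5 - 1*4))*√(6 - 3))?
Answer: -310 + 234*√3 ≈ 95.300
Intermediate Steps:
-310 + 78*((3*(5 - 1*4))*√(6 - 3)) = -310 + 78*((3*(5 - 4))*√3) = -310 + 78*((3*1)*√3) = -310 + 78*(3*√3) = -310 + 234*√3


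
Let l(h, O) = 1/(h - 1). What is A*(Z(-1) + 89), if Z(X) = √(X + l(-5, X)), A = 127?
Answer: 11303 + 127*I*√42/6 ≈ 11303.0 + 137.18*I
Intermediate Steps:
l(h, O) = 1/(-1 + h)
Z(X) = √(-⅙ + X) (Z(X) = √(X + 1/(-1 - 5)) = √(X + 1/(-6)) = √(X - ⅙) = √(-⅙ + X))
A*(Z(-1) + 89) = 127*(√(-6 + 36*(-1))/6 + 89) = 127*(√(-6 - 36)/6 + 89) = 127*(√(-42)/6 + 89) = 127*((I*√42)/6 + 89) = 127*(I*√42/6 + 89) = 127*(89 + I*√42/6) = 11303 + 127*I*√42/6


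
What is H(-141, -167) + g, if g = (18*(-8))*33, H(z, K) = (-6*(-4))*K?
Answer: -8760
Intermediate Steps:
H(z, K) = 24*K
g = -4752 (g = -144*33 = -4752)
H(-141, -167) + g = 24*(-167) - 4752 = -4008 - 4752 = -8760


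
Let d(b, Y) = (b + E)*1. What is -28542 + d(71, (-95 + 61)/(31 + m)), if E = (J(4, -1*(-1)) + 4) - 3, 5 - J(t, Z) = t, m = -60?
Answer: -28469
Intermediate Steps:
J(t, Z) = 5 - t
E = 2 (E = ((5 - 1*4) + 4) - 3 = ((5 - 4) + 4) - 3 = (1 + 4) - 3 = 5 - 3 = 2)
d(b, Y) = 2 + b (d(b, Y) = (b + 2)*1 = (2 + b)*1 = 2 + b)
-28542 + d(71, (-95 + 61)/(31 + m)) = -28542 + (2 + 71) = -28542 + 73 = -28469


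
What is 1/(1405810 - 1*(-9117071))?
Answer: 1/10522881 ≈ 9.5031e-8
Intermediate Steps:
1/(1405810 - 1*(-9117071)) = 1/(1405810 + 9117071) = 1/10522881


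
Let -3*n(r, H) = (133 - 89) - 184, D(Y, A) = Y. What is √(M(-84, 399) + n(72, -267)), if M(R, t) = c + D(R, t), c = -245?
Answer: 11*I*√21/3 ≈ 16.803*I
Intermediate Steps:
n(r, H) = 140/3 (n(r, H) = -((133 - 89) - 184)/3 = -(44 - 184)/3 = -⅓*(-140) = 140/3)
M(R, t) = -245 + R
√(M(-84, 399) + n(72, -267)) = √((-245 - 84) + 140/3) = √(-329 + 140/3) = √(-847/3) = 11*I*√21/3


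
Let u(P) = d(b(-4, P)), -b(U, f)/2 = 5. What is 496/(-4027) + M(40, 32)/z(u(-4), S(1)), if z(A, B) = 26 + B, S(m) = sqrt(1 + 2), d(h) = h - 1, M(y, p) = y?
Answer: 3854272/2710171 - 40*sqrt(3)/673 ≈ 1.3192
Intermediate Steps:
b(U, f) = -10 (b(U, f) = -2*5 = -10)
d(h) = -1 + h
S(m) = sqrt(3)
u(P) = -11 (u(P) = -1 - 10 = -11)
496/(-4027) + M(40, 32)/z(u(-4), S(1)) = 496/(-4027) + 40/(26 + sqrt(3)) = 496*(-1/4027) + 40/(26 + sqrt(3)) = -496/4027 + 40/(26 + sqrt(3))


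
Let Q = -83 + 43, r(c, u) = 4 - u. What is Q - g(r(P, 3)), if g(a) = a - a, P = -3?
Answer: -40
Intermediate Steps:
g(a) = 0
Q = -40
Q - g(r(P, 3)) = -40 - 1*0 = -40 + 0 = -40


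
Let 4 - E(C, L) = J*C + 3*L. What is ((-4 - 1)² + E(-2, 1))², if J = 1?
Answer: 784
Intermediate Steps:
E(C, L) = 4 - C - 3*L (E(C, L) = 4 - (1*C + 3*L) = 4 - (C + 3*L) = 4 + (-C - 3*L) = 4 - C - 3*L)
((-4 - 1)² + E(-2, 1))² = ((-4 - 1)² + (4 - 1*(-2) - 3*1))² = ((-5)² + (4 + 2 - 3))² = (25 + 3)² = 28² = 784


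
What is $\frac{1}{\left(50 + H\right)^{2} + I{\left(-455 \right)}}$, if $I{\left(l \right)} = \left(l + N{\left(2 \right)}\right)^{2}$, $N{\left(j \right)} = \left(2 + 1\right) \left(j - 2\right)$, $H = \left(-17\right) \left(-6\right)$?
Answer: $\frac{1}{230129} \approx 4.3454 \cdot 10^{-6}$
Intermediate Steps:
$H = 102$
$N{\left(j \right)} = -6 + 3 j$ ($N{\left(j \right)} = 3 \left(-2 + j\right) = -6 + 3 j$)
$I{\left(l \right)} = l^{2}$ ($I{\left(l \right)} = \left(l + \left(-6 + 3 \cdot 2\right)\right)^{2} = \left(l + \left(-6 + 6\right)\right)^{2} = \left(l + 0\right)^{2} = l^{2}$)
$\frac{1}{\left(50 + H\right)^{2} + I{\left(-455 \right)}} = \frac{1}{\left(50 + 102\right)^{2} + \left(-455\right)^{2}} = \frac{1}{152^{2} + 207025} = \frac{1}{23104 + 207025} = \frac{1}{230129}$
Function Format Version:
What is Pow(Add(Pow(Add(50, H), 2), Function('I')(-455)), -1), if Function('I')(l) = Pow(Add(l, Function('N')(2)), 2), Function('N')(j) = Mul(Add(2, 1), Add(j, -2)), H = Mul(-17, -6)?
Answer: Rational(1, 230129) ≈ 4.3454e-6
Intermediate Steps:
H = 102
Function('N')(j) = Add(-6, Mul(3, j)) (Function('N')(j) = Mul(3, Add(-2, j)) = Add(-6, Mul(3, j)))
Function('I')(l) = Pow(l, 2) (Function('I')(l) = Pow(Add(l, Add(-6, Mul(3, 2))), 2) = Pow(Add(l, Add(-6, 6)), 2) = Pow(Add(l, 0), 2) = Pow(l, 2))
Pow(Add(Pow(Add(50, H), 2), Function('I')(-455)), -1) = Pow(Add(Pow(Add(50, 102), 2), Pow(-455, 2)), -1) = Pow(Add(Pow(152, 2), 207025), -1) = Pow(Add(23104, 207025), -1) = Pow(230129, -1) = Rational(1, 230129)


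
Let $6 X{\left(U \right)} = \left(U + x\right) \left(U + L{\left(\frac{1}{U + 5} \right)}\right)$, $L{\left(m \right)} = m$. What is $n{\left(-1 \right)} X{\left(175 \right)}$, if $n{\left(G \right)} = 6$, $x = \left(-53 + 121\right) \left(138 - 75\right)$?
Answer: $\frac{140462959}{180} \approx 7.8035 \cdot 10^{5}$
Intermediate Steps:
$x = 4284$ ($x = 68 \cdot 63 = 4284$)
$X{\left(U \right)} = \frac{\left(4284 + U\right) \left(U + \frac{1}{5 + U}\right)}{6}$ ($X{\left(U \right)} = \frac{\left(U + 4284\right) \left(U + \frac{1}{U + 5}\right)}{6} = \frac{\left(4284 + U\right) \left(U + \frac{1}{5 + U}\right)}{6}$)
$n{\left(-1 \right)} X{\left(175 \right)} = 6 \frac{4284 + 175^{3} + 4289 \cdot 175^{2} + 21421 \cdot 175}{6 \left(5 + 175\right)} = 6 \frac{4284 + 5359375 + 4289 \cdot 30625 + 3748675}{6 \cdot 180} = 6 \cdot \frac{1}{6} \cdot \frac{1}{180} \left(4284 + 5359375 + 131350625 + 3748675\right) = 6 \cdot \frac{1}{6} \cdot \frac{1}{180} \cdot 140462959 = 6 \cdot \frac{140462959}{1080} = \frac{140462959}{180}$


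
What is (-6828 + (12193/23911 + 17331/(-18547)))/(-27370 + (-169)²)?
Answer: -3028251378446/528181484547 ≈ -5.7334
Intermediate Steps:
(-6828 + (12193/23911 + 17331/(-18547)))/(-27370 + (-169)²) = (-6828 + (12193*(1/23911) + 17331*(-1/18547)))/(-27370 + 28561) = (-6828 + (12193/23911 - 17331/18547))/1191 = (-6828 - 188257970/443477317)*(1/1191) = -3028251378446/443477317*1/1191 = -3028251378446/528181484547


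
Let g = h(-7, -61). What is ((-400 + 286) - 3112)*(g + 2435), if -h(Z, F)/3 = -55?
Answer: -8387600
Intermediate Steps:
h(Z, F) = 165 (h(Z, F) = -3*(-55) = 165)
g = 165
((-400 + 286) - 3112)*(g + 2435) = ((-400 + 286) - 3112)*(165 + 2435) = (-114 - 3112)*2600 = -3226*2600 = -8387600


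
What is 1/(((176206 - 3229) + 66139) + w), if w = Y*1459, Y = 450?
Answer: 1/895666 ≈ 1.1165e-6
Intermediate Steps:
w = 656550 (w = 450*1459 = 656550)
1/(((176206 - 3229) + 66139) + w) = 1/(((176206 - 3229) + 66139) + 656550) = 1/((172977 + 66139) + 656550) = 1/(239116 + 656550) = 1/895666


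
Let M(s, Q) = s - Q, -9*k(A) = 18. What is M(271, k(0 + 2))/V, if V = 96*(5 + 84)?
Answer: 91/2848 ≈ 0.031952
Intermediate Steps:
k(A) = -2 (k(A) = -1/9*18 = -2)
V = 8544 (V = 96*89 = 8544)
M(271, k(0 + 2))/V = (271 - 1*(-2))/8544 = (271 + 2)*(1/8544) = 273*(1/8544) = 91/2848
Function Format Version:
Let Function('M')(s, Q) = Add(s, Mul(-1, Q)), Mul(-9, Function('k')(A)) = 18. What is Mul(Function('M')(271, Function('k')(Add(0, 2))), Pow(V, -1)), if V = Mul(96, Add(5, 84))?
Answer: Rational(91, 2848) ≈ 0.031952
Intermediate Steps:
Function('k')(A) = -2 (Function('k')(A) = Mul(Rational(-1, 9), 18) = -2)
V = 8544 (V = Mul(96, 89) = 8544)
Mul(Function('M')(271, Function('k')(Add(0, 2))), Pow(V, -1)) = Mul(Add(271, Mul(-1, -2)), Pow(8544, -1)) = Mul(Add(271, 2), Rational(1, 8544)) = Mul(273, Rational(1, 8544)) = Rational(91, 2848)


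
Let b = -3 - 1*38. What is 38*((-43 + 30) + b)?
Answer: -2052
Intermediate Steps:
b = -41 (b = -3 - 38 = -41)
38*((-43 + 30) + b) = 38*((-43 + 30) - 41) = 38*(-13 - 41) = 38*(-54) = -2052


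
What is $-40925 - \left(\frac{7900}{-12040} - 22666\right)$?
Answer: $- \frac{10991523}{602} \approx -18258.0$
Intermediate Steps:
$-40925 - \left(\frac{7900}{-12040} - 22666\right) = -40925 - \left(7900 \left(- \frac{1}{12040}\right) - 22666\right) = -40925 - \left(- \frac{395}{602} - 22666\right) = -40925 - - \frac{13645327}{602} = -40925 + \frac{13645327}{602} = - \frac{10991523}{602}$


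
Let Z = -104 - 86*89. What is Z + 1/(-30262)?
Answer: -234772597/30262 ≈ -7758.0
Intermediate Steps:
Z = -7758 (Z = -104 - 7654 = -7758)
Z + 1/(-30262) = -7758 + 1/(-30262) = -7758 - 1/30262 = -234772597/30262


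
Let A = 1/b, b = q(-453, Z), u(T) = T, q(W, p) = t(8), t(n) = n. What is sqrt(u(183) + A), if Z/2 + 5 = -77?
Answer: sqrt(2930)/4 ≈ 13.532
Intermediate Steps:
Z = -164 (Z = -10 + 2*(-77) = -10 - 154 = -164)
q(W, p) = 8
b = 8
A = 1/8 ≈ 0.12500
sqrt(u(183) + A) = sqrt(183 + 1/8) = sqrt(1465/8) = sqrt(2930)/4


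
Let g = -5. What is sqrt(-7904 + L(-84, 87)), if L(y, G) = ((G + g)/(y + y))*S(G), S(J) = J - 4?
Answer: I*sqrt(14014119)/42 ≈ 89.132*I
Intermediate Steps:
S(J) = -4 + J
L(y, G) = (-5 + G)*(-4 + G)/(2*y) (L(y, G) = ((G - 5)/(y + y))*(-4 + G) = ((-5 + G)/((2*y)))*(-4 + G) = ((-5 + G)*(1/(2*y)))*(-4 + G) = ((-5 + G)/(2*y))*(-4 + G) = (-5 + G)*(-4 + G)/(2*y))
sqrt(-7904 + L(-84, 87)) = sqrt(-7904 + (1/2)*(-5 + 87)*(-4 + 87)/(-84)) = sqrt(-7904 + (1/2)*(-1/84)*82*83) = sqrt(-7904 - 3403/84) = sqrt(-667339/84) = I*sqrt(14014119)/42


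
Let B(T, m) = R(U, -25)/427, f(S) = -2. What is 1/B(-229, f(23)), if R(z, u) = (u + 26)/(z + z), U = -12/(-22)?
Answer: 5124/11 ≈ 465.82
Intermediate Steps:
U = 6/11 (U = -12*(-1/22) = 6/11 ≈ 0.54545)
R(z, u) = (26 + u)/(2*z) (R(z, u) = (26 + u)/((2*z)) = (26 + u)*(1/(2*z)) = (26 + u)/(2*z))
B(T, m) = 11/5124 (B(T, m) = ((26 - 25)/(2*(6/11)))/427 = ((½)*(11/6)*1)*(1/427) = (11/12)*(1/427) = 11/5124)
1/B(-229, f(23)) = 1/(11/5124) = 5124/11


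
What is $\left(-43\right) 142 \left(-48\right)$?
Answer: $293088$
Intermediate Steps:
$\left(-43\right) 142 \left(-48\right) = \left(-6106\right) \left(-48\right) = 293088$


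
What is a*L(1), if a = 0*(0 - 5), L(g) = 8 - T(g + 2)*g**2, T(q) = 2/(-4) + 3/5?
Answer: 0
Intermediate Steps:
T(q) = 1/10 (T(q) = 2*(-1/4) + 3*(1/5) = -1/2 + 3/5 = 1/10)
L(g) = 8 - g**2/10
a = 0 (a = 0*(-5) = 0)
a*L(1) = 0*(8 - 1/10*1**2) = 0*(8 - 1/10*1) = 0*(8 - 1/10) = 0*(79/10) = 0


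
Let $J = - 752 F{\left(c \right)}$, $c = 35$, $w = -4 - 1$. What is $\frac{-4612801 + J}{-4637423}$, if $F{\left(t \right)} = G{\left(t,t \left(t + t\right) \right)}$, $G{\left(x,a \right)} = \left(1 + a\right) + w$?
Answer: $\frac{6452193}{4637423} \approx 1.3913$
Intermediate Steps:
$w = -5$ ($w = -4 - 1 = -5$)
$G{\left(x,a \right)} = -4 + a$ ($G{\left(x,a \right)} = \left(1 + a\right) - 5 = -4 + a$)
$F{\left(t \right)} = -4 + 2 t^{2}$ ($F{\left(t \right)} = -4 + t \left(t + t\right) = -4 + t 2 t = -4 + 2 t^{2}$)
$J = -1839392$ ($J = - 752 \left(-4 + 2 \cdot 35^{2}\right) = - 752 \left(-4 + 2 \cdot 1225\right) = - 752 \left(-4 + 2450\right) = \left(-752\right) 2446 = -1839392$)
$\frac{-4612801 + J}{-4637423} = \frac{-4612801 - 1839392}{-4637423} = \left(-6452193\right) \left(- \frac{1}{4637423}\right) = \frac{6452193}{4637423}$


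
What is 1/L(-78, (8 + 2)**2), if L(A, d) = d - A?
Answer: 1/178 ≈ 0.0056180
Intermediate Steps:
1/L(-78, (8 + 2)**2) = 1/((8 + 2)**2 - 1*(-78)) = 1/(10**2 + 78) = 1/(100 + 78) = 1/178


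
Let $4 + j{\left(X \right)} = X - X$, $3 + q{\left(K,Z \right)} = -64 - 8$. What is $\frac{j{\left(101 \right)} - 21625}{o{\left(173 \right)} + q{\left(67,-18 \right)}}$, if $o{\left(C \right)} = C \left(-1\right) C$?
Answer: $\frac{21629}{30004} \approx 0.72087$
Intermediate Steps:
$o{\left(C \right)} = - C^{2}$ ($o{\left(C \right)} = - C C = - C^{2}$)
$q{\left(K,Z \right)} = -75$ ($q{\left(K,Z \right)} = -3 - 72 = -75$)
$j{\left(X \right)} = -4$ ($j{\left(X \right)} = -4 + \left(X - X\right) = -4 + 0 = -4$)
$\frac{j{\left(101 \right)} - 21625}{o{\left(173 \right)} + q{\left(67,-18 \right)}} = \frac{-4 - 21625}{- 173^{2} - 75} = - \frac{21629}{\left(-1\right) 29929 - 75} = - \frac{21629}{-29929 - 75} = - \frac{21629}{-30004} = \left(-21629\right) \left(- \frac{1}{30004}\right) = \frac{21629}{30004}$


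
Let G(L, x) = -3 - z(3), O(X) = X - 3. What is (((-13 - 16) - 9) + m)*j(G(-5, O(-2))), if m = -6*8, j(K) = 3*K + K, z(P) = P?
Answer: 2064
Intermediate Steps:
O(X) = -3 + X
G(L, x) = -6 (G(L, x) = -3 - 1*3 = -3 - 3 = -6)
j(K) = 4*K
m = -48
(((-13 - 16) - 9) + m)*j(G(-5, O(-2))) = (((-13 - 16) - 9) - 48)*(4*(-6)) = ((-29 - 9) - 48)*(-24) = (-38 - 48)*(-24) = -86*(-24) = 2064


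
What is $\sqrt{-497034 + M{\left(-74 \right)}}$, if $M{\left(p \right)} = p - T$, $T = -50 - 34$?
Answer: $8 i \sqrt{7766} \approx 705.0 i$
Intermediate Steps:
$T = -84$ ($T = -50 - 34 = -84$)
$M{\left(p \right)} = 84 + p$ ($M{\left(p \right)} = p - -84 = p + 84 = 84 + p$)
$\sqrt{-497034 + M{\left(-74 \right)}} = \sqrt{-497034 + \left(84 - 74\right)} = \sqrt{-497034 + 10} = \sqrt{-497024} = 8 i \sqrt{7766}$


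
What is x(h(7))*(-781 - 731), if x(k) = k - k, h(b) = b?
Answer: 0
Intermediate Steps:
x(k) = 0
x(h(7))*(-781 - 731) = 0*(-781 - 731) = 0*(-1512) = 0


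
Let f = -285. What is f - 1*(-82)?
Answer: -203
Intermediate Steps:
f - 1*(-82) = -285 - 1*(-82) = -285 + 82 = -203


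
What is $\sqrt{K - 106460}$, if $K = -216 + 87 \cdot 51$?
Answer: $i \sqrt{102239} \approx 319.75 i$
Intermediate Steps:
$K = 4221$ ($K = -216 + 4437 = 4221$)
$\sqrt{K - 106460} = \sqrt{4221 - 106460} = \sqrt{-102239} = i \sqrt{102239}$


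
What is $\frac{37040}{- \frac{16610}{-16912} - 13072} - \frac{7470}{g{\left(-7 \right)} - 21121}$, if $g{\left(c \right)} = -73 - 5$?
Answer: $- \frac{38503945570}{15517180423} \approx -2.4814$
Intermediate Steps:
$g{\left(c \right)} = -78$
$\frac{37040}{- \frac{16610}{-16912} - 13072} - \frac{7470}{g{\left(-7 \right)} - 21121} = \frac{37040}{- \frac{16610}{-16912} - 13072} - \frac{7470}{-78 - 21121} = \frac{37040}{\left(-16610\right) \left(- \frac{1}{16912}\right) - 13072} - \frac{7470}{-78 - 21121} = \frac{37040}{\frac{55}{56} - 13072} - \frac{7470}{-21199} = \frac{37040}{- \frac{731977}{56}} - - \frac{7470}{21199} = 37040 \left(- \frac{56}{731977}\right) + \frac{7470}{21199} = - \frac{2074240}{731977} + \frac{7470}{21199} = - \frac{38503945570}{15517180423}$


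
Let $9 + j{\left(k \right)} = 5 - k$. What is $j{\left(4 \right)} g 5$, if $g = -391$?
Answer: $15640$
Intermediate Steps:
$j{\left(k \right)} = -4 - k$ ($j{\left(k \right)} = -9 - \left(-5 + k\right) = -4 - k$)
$j{\left(4 \right)} g 5 = \left(-4 - 4\right) \left(-391\right) 5 = \left(-8\right) \left(-391\right) 5 = 3128 \cdot 5 = 15640$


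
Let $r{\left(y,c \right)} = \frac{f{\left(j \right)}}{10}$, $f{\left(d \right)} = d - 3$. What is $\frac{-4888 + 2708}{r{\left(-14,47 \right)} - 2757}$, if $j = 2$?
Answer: $\frac{21800}{27571} \approx 0.79069$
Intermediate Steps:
$f{\left(d \right)} = -3 + d$
$r{\left(y,c \right)} = - \frac{1}{10}$ ($r{\left(y,c \right)} = \frac{-3 + 2}{10} = \left(-1\right) \frac{1}{10} = - \frac{1}{10}$)
$\frac{-4888 + 2708}{r{\left(-14,47 \right)} - 2757} = \frac{-4888 + 2708}{- \frac{1}{10} - 2757} = - \frac{2180}{- \frac{27571}{10}} = \left(-2180\right) \left(- \frac{10}{27571}\right) = \frac{21800}{27571}$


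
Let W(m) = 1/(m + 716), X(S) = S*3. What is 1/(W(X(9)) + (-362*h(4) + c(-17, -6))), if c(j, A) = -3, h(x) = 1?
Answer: -743/271194 ≈ -0.0027397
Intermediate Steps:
X(S) = 3*S
W(m) = 1/(716 + m)
1/(W(X(9)) + (-362*h(4) + c(-17, -6))) = 1/(1/(716 + 3*9) + (-362*1 - 3)) = 1/(1/(716 + 27) + (-362 - 3)) = 1/(1/743 - 365) = 1/(-271194/743) = -743/271194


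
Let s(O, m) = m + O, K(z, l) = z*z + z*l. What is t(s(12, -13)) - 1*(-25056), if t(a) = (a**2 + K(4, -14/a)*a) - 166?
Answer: 24819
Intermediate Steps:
K(z, l) = z**2 + l*z
s(O, m) = O + m
t(a) = -166 + a**2 + a*(16 - 56/a) (t(a) = (a**2 + (4*(-14/a + 4))*a) - 166 = (a**2 + (4*(4 - 14/a))*a) - 166 = (a**2 + (16 - 56/a)*a) - 166 = (a**2 + a*(16 - 56/a)) - 166 = -166 + a**2 + a*(16 - 56/a))
t(s(12, -13)) - 1*(-25056) = (-222 + (12 - 13)**2 + 16*(12 - 13)) - 1*(-25056) = (-222 + (-1)**2 + 16*(-1)) + 25056 = (-222 + 1 - 16) + 25056 = -237 + 25056 = 24819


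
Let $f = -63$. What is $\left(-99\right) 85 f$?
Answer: $530145$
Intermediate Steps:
$\left(-99\right) 85 f = \left(-99\right) 85 \left(-63\right) = \left(-8415\right) \left(-63\right) = 530145$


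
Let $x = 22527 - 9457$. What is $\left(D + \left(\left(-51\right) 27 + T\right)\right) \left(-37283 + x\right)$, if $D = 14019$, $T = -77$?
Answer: $-304236345$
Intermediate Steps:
$x = 13070$ ($x = 22527 - 9457 = 13070$)
$\left(D + \left(\left(-51\right) 27 + T\right)\right) \left(-37283 + x\right) = \left(14019 - 1454\right) \left(-37283 + 13070\right) = \left(14019 - 1454\right) \left(-24213\right) = 12565 \left(-24213\right) = -304236345$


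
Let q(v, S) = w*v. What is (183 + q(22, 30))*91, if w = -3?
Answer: 10647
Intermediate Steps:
q(v, S) = -3*v
(183 + q(22, 30))*91 = (183 - 3*22)*91 = (183 - 66)*91 = 117*91 = 10647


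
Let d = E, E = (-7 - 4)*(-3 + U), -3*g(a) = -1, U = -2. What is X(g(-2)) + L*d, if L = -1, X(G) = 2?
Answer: -53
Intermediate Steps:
g(a) = 1/3 (g(a) = -1/3*(-1) = 1/3)
E = 55 (E = (-7 - 4)*(-3 - 2) = -11*(-5) = 55)
d = 55
X(g(-2)) + L*d = 2 - 1*55 = 2 - 55 = -53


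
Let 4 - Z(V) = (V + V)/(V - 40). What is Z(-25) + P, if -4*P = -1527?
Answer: 20019/52 ≈ 384.98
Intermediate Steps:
P = 1527/4 (P = -¼*(-1527) = 1527/4 ≈ 381.75)
Z(V) = 4 - 2*V/(-40 + V) (Z(V) = 4 - (V + V)/(V - 40) = 4 - 2*V/(-40 + V))
Z(-25) + P = 2*(-80 - 25)/(-40 - 25) + 1527/4 = 2*(-105)/(-65) + 1527/4 = 2*(-1/65)*(-105) + 1527/4 = 42/13 + 1527/4 = 20019/52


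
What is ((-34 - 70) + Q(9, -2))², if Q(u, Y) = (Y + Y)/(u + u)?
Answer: 879844/81 ≈ 10862.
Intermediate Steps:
Q(u, Y) = Y/u (Q(u, Y) = (2*Y)/((2*u)) = (2*Y)*(1/(2*u)) = Y/u)
((-34 - 70) + Q(9, -2))² = ((-34 - 70) - 2/9)² = (-104 - 2*⅑)² = (-104 - 2/9)² = (-938/9)² = 879844/81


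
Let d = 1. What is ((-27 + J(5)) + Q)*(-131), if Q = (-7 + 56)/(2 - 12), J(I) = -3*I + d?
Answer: 60129/10 ≈ 6012.9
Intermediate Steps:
J(I) = 1 - 3*I (J(I) = -3*I + 1 = 1 - 3*I)
Q = -49/10 (Q = 49/(-10) = 49*(-⅒) = -49/10 ≈ -4.9000)
((-27 + J(5)) + Q)*(-131) = ((-27 + (1 - 3*5)) - 49/10)*(-131) = ((-27 + (1 - 15)) - 49/10)*(-131) = ((-27 - 14) - 49/10)*(-131) = (-41 - 49/10)*(-131) = -459/10*(-131) = 60129/10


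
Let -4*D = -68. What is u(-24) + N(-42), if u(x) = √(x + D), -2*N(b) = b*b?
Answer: -882 + I*√7 ≈ -882.0 + 2.6458*I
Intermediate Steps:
D = 17 (D = -¼*(-68) = 17)
N(b) = -b²/2 (N(b) = -b*b/2 = -b²/2)
u(x) = √(17 + x) (u(x) = √(x + 17) = √(17 + x))
u(-24) + N(-42) = √(17 - 24) - ½*(-42)² = √(-7) - ½*1764 = I*√7 - 882 = -882 + I*√7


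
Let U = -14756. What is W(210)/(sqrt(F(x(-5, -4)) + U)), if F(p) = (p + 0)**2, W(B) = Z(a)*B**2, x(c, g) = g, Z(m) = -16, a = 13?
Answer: 70560*I*sqrt(3685)/737 ≈ 5811.8*I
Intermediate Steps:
W(B) = -16*B**2
F(p) = p**2
W(210)/(sqrt(F(x(-5, -4)) + U)) = (-16*210**2)/(sqrt((-4)**2 - 14756)) = (-16*44100)/(sqrt(16 - 14756)) = -705600*(-I*sqrt(3685)/7370) = -(-70560)*I*sqrt(3685)/737 = 70560*I*sqrt(3685)/737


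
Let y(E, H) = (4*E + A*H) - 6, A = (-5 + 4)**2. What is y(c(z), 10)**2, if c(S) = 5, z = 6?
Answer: 576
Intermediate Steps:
A = 1 (A = (-1)**2 = 1)
y(E, H) = -6 + H + 4*E (y(E, H) = (4*E + 1*H) - 6 = (4*E + H) - 6 = (H + 4*E) - 6 = -6 + H + 4*E)
y(c(z), 10)**2 = (-6 + 10 + 4*5)**2 = (-6 + 10 + 20)**2 = 24**2 = 576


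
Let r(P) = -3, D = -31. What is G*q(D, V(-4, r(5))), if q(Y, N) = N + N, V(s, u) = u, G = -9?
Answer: 54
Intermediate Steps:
q(Y, N) = 2*N
G*q(D, V(-4, r(5))) = -18*(-3) = -9*(-6) = 54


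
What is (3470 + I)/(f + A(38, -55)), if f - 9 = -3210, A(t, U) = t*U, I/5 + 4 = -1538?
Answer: 4240/5291 ≈ 0.80136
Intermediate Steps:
I = -7710 (I = -20 + 5*(-1538) = -20 - 7690 = -7710)
A(t, U) = U*t
f = -3201 (f = 9 - 3210 = -3201)
(3470 + I)/(f + A(38, -55)) = (3470 - 7710)/(-3201 - 55*38) = -4240/(-3201 - 2090) = -4240/(-5291) = -4240*(-1/5291) = 4240/5291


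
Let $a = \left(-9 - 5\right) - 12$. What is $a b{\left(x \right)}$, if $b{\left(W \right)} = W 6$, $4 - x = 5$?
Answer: $156$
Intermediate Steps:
$x = -1$ ($x = 4 - 5 = -1$)
$a = -26$ ($a = -14 - 12 = -26$)
$b{\left(W \right)} = 6 W$
$a b{\left(x \right)} = - 26 \cdot 6 \left(-1\right) = \left(-26\right) \left(-6\right) = 156$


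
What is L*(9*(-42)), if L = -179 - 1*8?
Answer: 70686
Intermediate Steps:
L = -187 (L = -179 - 8 = -187)
L*(9*(-42)) = -1683*(-42) = -187*(-378) = 70686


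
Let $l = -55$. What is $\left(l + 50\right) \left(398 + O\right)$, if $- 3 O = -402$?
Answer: $-2660$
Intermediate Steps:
$O = 134$ ($O = \left(- \frac{1}{3}\right) \left(-402\right) = 134$)
$\left(l + 50\right) \left(398 + O\right) = \left(-55 + 50\right) \left(398 + 134\right) = \left(-5\right) 532 = -2660$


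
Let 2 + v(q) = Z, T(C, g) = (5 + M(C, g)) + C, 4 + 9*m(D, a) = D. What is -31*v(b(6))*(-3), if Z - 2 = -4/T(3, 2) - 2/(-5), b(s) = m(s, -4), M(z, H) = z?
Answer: 186/55 ≈ 3.3818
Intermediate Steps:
m(D, a) = -4/9 + D/9
T(C, g) = 5 + 2*C (T(C, g) = (5 + C) + C = 5 + 2*C)
b(s) = -4/9 + s/9
Z = 112/55 (Z = 2 + (-4/(5 + 2*3) - 2/(-5)) = 2 + (-4/(5 + 6) - 2*(-⅕)) = 2 + (-4/11 + ⅖) = 2 + 2/55 = 112/55 ≈ 2.0364)
v(q) = 2/55 (v(q) = -2 + 112/55 = 2/55)
-31*v(b(6))*(-3) = -31*2/55*(-3) = -62/55*(-3) = 186/55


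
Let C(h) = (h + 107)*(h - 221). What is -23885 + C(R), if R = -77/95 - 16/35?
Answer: -20955220221/442225 ≈ -47386.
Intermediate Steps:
R = -843/665 (R = -77*1/95 - 16*1/35 = -77/95 - 16/35 = -843/665 ≈ -1.2677)
C(h) = (-221 + h)*(107 + h) (C(h) = (107 + h)*(-221 + h) = (-221 + h)*(107 + h))
-23885 + C(R) = -23885 + (-23647 + (-843/665)² - 114*(-843/665)) = -23885 + (-23647 + 710649/442225 + 5058/35) = -23885 - 10392676096/442225 = -20955220221/442225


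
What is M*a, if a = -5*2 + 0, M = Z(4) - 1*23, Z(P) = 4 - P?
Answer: 230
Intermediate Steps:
M = -23 (M = (4 - 1*4) - 1*23 = (4 - 4) - 23 = 0 - 23 = -23)
a = -10 (a = -10 + 0 = -10)
M*a = -23*(-10) = 230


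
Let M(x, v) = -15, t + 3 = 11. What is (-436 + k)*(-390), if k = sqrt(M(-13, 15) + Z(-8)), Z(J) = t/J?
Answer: 170040 - 1560*I ≈ 1.7004e+5 - 1560.0*I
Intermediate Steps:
t = 8 (t = -3 + 11 = 8)
Z(J) = 8/J
k = 4*I (k = sqrt(-15 + 8/(-8)) = sqrt(-15 + 8*(-1/8)) = sqrt(-15 - 1) = sqrt(-16) = 4*I ≈ 4.0*I)
(-436 + k)*(-390) = (-436 + 4*I)*(-390) = 170040 - 1560*I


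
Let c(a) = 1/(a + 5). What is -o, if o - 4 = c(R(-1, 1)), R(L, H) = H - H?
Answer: -21/5 ≈ -4.2000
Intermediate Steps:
R(L, H) = 0
c(a) = 1/(5 + a)
o = 21/5 (o = 4 + 1/(5 + 0) = 4 + 1/5 = 4 + ⅕ = 21/5 ≈ 4.2000)
-o = -1*21/5 = -21/5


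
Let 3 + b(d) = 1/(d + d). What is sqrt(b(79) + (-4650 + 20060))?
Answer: sqrt(384620506)/158 ≈ 124.13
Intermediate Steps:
b(d) = -3 + 1/(2*d) (b(d) = -3 + 1/(d + d) = -3 + 1/(2*d))
sqrt(b(79) + (-4650 + 20060)) = sqrt((-3 + (1/2)/79) + (-4650 + 20060)) = sqrt((-3 + (1/2)*(1/79)) + 15410) = sqrt((-3 + 1/158) + 15410) = sqrt(-473/158 + 15410) = sqrt(2434307/158) = sqrt(384620506)/158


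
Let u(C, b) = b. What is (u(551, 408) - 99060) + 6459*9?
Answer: -40521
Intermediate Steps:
(u(551, 408) - 99060) + 6459*9 = (408 - 99060) + 6459*9 = -98652 + 58131 = -40521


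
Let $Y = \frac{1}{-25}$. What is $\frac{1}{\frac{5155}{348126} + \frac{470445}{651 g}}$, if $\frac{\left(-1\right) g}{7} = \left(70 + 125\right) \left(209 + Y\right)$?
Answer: $\frac{17956048046664}{220397774845} \approx 81.471$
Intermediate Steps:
$Y = - \frac{1}{25} \approx -0.04$
$g = - \frac{1426152}{5}$ ($g = - 7 \left(70 + 125\right) \left(209 - \frac{1}{25}\right) = - 7 \cdot 195 \cdot \frac{5224}{25} = \left(-7\right) \frac{203736}{5} = - \frac{1426152}{5} \approx -2.8523 \cdot 10^{5}$)
$\frac{1}{\frac{5155}{348126} + \frac{470445}{651 g}} = \frac{1}{\frac{5155}{348126} + \frac{470445}{651 \left(- \frac{1426152}{5}\right)}} = \frac{1}{5155 \cdot \frac{1}{348126} + \frac{470445}{- \frac{928424952}{5}}} = \frac{1}{\frac{5155}{348126} + 470445 \left(- \frac{5}{928424952}\right)} = \frac{1}{\frac{5155}{348126} - \frac{784075}{309474984}} = \frac{1}{\frac{220397774845}{17956048046664}} = \frac{17956048046664}{220397774845}$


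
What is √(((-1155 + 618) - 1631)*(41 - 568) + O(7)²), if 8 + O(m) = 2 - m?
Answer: √1142705 ≈ 1069.0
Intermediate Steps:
O(m) = -6 - m (O(m) = -8 + (2 - m) = -6 - m)
√(((-1155 + 618) - 1631)*(41 - 568) + O(7)²) = √(((-1155 + 618) - 1631)*(41 - 568) + (-6 - 1*7)²) = √((-537 - 1631)*(-527) + (-6 - 7)²) = √(-2168*(-527) + (-13)²) = √(1142536 + 169) = √1142705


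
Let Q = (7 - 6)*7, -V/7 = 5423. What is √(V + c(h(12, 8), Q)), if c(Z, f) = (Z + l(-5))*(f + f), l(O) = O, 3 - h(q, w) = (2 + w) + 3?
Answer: 7*I*√779 ≈ 195.37*I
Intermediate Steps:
h(q, w) = -2 - w (h(q, w) = 3 - ((2 + w) + 3) = 3 - (5 + w) = 3 + (-5 - w) = -2 - w)
V = -37961 (V = -7*5423 = -37961)
Q = 7 (Q = 1*7 = 7)
c(Z, f) = 2*f*(-5 + Z) (c(Z, f) = (Z - 5)*(f + f) = (-5 + Z)*(2*f) = 2*f*(-5 + Z))
√(V + c(h(12, 8), Q)) = √(-37961 + 2*7*(-5 + (-2 - 1*8))) = √(-37961 + 2*7*(-5 + (-2 - 8))) = √(-37961 + 2*7*(-5 - 10)) = √(-37961 + 2*7*(-15)) = √(-37961 - 210) = √(-38171) = 7*I*√779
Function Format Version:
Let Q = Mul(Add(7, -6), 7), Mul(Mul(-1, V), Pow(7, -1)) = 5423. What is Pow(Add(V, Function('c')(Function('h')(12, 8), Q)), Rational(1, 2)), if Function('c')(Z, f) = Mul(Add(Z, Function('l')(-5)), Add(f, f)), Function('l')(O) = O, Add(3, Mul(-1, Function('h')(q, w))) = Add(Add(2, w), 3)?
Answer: Mul(7, I, Pow(779, Rational(1, 2))) ≈ Mul(195.37, I)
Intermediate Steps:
Function('h')(q, w) = Add(-2, Mul(-1, w)) (Function('h')(q, w) = Add(3, Mul(-1, Add(Add(2, w), 3))) = Add(3, Mul(-1, Add(5, w))) = Add(3, Add(-5, Mul(-1, w))) = Add(-2, Mul(-1, w)))
V = -37961 (V = Mul(-7, 5423) = -37961)
Q = 7 (Q = Mul(1, 7) = 7)
Function('c')(Z, f) = Mul(2, f, Add(-5, Z)) (Function('c')(Z, f) = Mul(Add(Z, -5), Add(f, f)) = Mul(Add(-5, Z), Mul(2, f)) = Mul(2, f, Add(-5, Z)))
Pow(Add(V, Function('c')(Function('h')(12, 8), Q)), Rational(1, 2)) = Pow(Add(-37961, Mul(2, 7, Add(-5, Add(-2, Mul(-1, 8))))), Rational(1, 2)) = Pow(Add(-37961, Mul(2, 7, Add(-5, Add(-2, -8)))), Rational(1, 2)) = Pow(Add(-37961, Mul(2, 7, Add(-5, -10))), Rational(1, 2)) = Pow(Add(-37961, Mul(2, 7, -15)), Rational(1, 2)) = Pow(Add(-37961, -210), Rational(1, 2)) = Pow(-38171, Rational(1, 2)) = Mul(7, I, Pow(779, Rational(1, 2)))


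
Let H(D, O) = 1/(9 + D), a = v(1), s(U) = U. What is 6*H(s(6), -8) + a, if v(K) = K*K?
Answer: 7/5 ≈ 1.4000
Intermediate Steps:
v(K) = K**2
a = 1 (a = 1**2 = 1)
6*H(s(6), -8) + a = 6/(9 + 6) + 1 = 6/15 + 1 = 6*(1/15) + 1 = 2/5 + 1 = 7/5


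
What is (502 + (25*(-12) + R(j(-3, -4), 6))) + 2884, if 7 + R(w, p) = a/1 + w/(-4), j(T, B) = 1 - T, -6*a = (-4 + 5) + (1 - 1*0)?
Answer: 9233/3 ≈ 3077.7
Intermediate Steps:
a = -⅓ (a = -((-4 + 5) + (1 - 1*0))/6 = -(1 + (1 + 0))/6 = -(1 + 1)/6 = -⅙*2 = -⅓ ≈ -0.33333)
R(w, p) = -22/3 - w/4 (R(w, p) = -7 + (-⅓/1 + w/(-4)) = -7 + (-⅓*1 + w*(-¼)) = -7 + (-⅓ - w/4) = -22/3 - w/4)
(502 + (25*(-12) + R(j(-3, -4), 6))) + 2884 = (502 + (25*(-12) + (-22/3 - (1 - 1*(-3))/4))) + 2884 = (502 + (-300 + (-22/3 - (1 + 3)/4))) + 2884 = (502 + (-300 + (-22/3 - ¼*4))) + 2884 = (502 + (-300 + (-22/3 - 1))) + 2884 = (502 + (-300 - 25/3)) + 2884 = (502 - 925/3) + 2884 = 581/3 + 2884 = 9233/3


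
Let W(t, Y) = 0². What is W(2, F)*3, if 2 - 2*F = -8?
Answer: 0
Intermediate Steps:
F = 5 (F = 1 - ½*(-8) = 1 + 4 = 5)
W(t, Y) = 0
W(2, F)*3 = 0*3 = 0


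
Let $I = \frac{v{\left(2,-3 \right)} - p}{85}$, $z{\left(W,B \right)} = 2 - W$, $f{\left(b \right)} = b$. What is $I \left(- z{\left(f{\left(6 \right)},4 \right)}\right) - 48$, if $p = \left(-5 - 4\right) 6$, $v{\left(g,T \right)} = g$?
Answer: $- \frac{3856}{85} \approx -45.365$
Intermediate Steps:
$p = -54$ ($p = \left(-9\right) 6 = -54$)
$I = \frac{56}{85}$ ($I = \frac{2 - -54}{85} = \left(2 + 54\right) \frac{1}{85} = 56 \cdot \frac{1}{85} = \frac{56}{85} \approx 0.65882$)
$I \left(- z{\left(f{\left(6 \right)},4 \right)}\right) - 48 = \frac{56 \left(- (2 - 6)\right)}{85} - 48 = \frac{56 \left(\left(-1\right) \left(-4\right)\right)}{85} - 48 = \frac{56}{85} \cdot 4 - 48 = \frac{224}{85} - 48 = - \frac{3856}{85}$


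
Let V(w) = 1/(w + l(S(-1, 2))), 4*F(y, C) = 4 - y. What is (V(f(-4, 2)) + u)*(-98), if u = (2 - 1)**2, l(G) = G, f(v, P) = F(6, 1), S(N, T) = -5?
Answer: -882/11 ≈ -80.182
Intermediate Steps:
F(y, C) = 1 - y/4 (F(y, C) = (4 - y)/4 = 1 - y/4)
f(v, P) = -1/2 (f(v, P) = 1 - 1/4*6 = 1 - 3/2 = -1/2)
u = 1 (u = 1**2 = 1)
V(w) = 1/(-5 + w) (V(w) = 1/(w - 5) = 1/(-5 + w))
(V(f(-4, 2)) + u)*(-98) = (1/(-5 - 1/2) + 1)*(-98) = (1/(-11/2) + 1)*(-98) = (-2/11 + 1)*(-98) = (9/11)*(-98) = -882/11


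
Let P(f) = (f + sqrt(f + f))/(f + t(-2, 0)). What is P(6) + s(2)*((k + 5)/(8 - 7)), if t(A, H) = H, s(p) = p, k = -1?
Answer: 9 + sqrt(3)/3 ≈ 9.5773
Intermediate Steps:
P(f) = (f + sqrt(2)*sqrt(f))/f (P(f) = (f + sqrt(f + f))/(f + 0) = (f + sqrt(2*f))/f = (f + sqrt(2)*sqrt(f))/f)
P(6) + s(2)*((k + 5)/(8 - 7)) = (1 + sqrt(2)/sqrt(6)) + 2*((-1 + 5)/(8 - 7)) = (1 + sqrt(2)*(sqrt(6)/6)) + 2*(4/1) = (1 + sqrt(3)/3) + 2*(4*1) = (1 + sqrt(3)/3) + 2*4 = (1 + sqrt(3)/3) + 8 = 9 + sqrt(3)/3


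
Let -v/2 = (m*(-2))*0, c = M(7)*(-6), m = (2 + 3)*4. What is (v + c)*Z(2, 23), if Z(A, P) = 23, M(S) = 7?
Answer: -966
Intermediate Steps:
m = 20 (m = 5*4 = 20)
c = -42 (c = 7*(-6) = -42)
v = 0 (v = -2*20*(-2)*0 = -(-80)*0 = -2*0 = 0)
(v + c)*Z(2, 23) = (0 - 42)*23 = -42*23 = -966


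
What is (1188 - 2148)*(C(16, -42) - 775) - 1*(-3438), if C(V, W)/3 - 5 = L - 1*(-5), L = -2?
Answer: 724398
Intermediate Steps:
C(V, W) = 24 (C(V, W) = 15 + 3*(-2 - 1*(-5)) = 15 + 3*(-2 + 5) = 15 + 3*3 = 15 + 9 = 24)
(1188 - 2148)*(C(16, -42) - 775) - 1*(-3438) = (1188 - 2148)*(24 - 775) - 1*(-3438) = -960*(-751) + 3438 = 720960 + 3438 = 724398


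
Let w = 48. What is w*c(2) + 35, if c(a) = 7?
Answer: 371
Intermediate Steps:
w*c(2) + 35 = 48*7 + 35 = 336 + 35 = 371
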